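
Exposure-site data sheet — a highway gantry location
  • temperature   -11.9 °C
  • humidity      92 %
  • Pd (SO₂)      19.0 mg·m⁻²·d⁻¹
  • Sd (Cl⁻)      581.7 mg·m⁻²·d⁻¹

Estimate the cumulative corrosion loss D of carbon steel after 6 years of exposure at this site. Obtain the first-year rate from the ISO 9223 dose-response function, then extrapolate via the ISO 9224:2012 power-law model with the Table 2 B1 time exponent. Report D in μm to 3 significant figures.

D(6) = 179 μm

carbon steel: f(T) = +0.150·(T−10) [T≤10 °C] = -3.2850
  Pd branch = 1.77·Pd^0.52·e^(0.02·RH+f) = 1.929 μm/a
  Cl⁻ term: 0.102·581.7^0.62·exp(0.033·92+0.04·-11.9) = 68.31
  r_corr = 1.929 + 68.31 = 70.24 μm/a
Long-term exponent b (ISO 9224 Table 2, B1) = 0.523
  D(6) = 70.24 × 6^0.523 = 70.24 × 2.553 = 179.3 μm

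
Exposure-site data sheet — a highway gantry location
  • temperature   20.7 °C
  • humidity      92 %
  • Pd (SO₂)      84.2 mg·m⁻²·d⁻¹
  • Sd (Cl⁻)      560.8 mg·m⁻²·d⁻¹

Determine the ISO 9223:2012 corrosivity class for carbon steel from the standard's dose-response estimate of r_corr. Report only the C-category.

CX

carbon steel: temperature factor f = -0.054·(10.7) = -0.5778
  sulphur-dioxide contribution → 62.7 μm/a
  chloride contribution → 246 μm/a
  ⇒ r_corr(carbon steel) = 308.7 μm/a
Category bounds: 200…700 μm/a bracket r_corr ⇒ CX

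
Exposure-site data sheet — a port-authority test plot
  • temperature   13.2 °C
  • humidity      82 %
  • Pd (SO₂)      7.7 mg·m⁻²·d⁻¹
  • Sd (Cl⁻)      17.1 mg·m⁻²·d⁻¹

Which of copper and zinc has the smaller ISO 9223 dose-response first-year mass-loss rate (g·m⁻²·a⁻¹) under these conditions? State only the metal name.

copper: temperature factor f = -0.080·(3.2) = -0.2560
  Pd branch = 0.0053·Pd^0.26·e^(0.059·RH+f) = 0.8804 μm/a
  Sd branch = 0.01025·Sd^0.27·e^(0.036·RH+0.049·T) = 0.8064 μm/a
  sum: 0.8804 + 0.8064 → r_corr = 1.687 μm/a
  mass loss = 1.687 μm/a × 8.96 g/cm³ = 15.11 g·m⁻²·a⁻¹
zinc: temperature factor f = -0.071·(3.2) = -0.2272
  Pd branch = 0.0129·Pd^0.44·e^(0.046·RH+f) = 1.097 μm/a
  Cl⁻ term: 0.0175·17.1^0.57·exp(0.008·82+0.085·13.2) = 0.5224
  r_corr = 1.097 + 0.5224 = 1.619 μm/a
  mass loss = 1.619 μm/a × 7.14 g/cm³ = 11.56 g·m⁻²·a⁻¹
Ordering by g·m⁻²·a⁻¹: copper (15.1) > zinc (11.6)

zinc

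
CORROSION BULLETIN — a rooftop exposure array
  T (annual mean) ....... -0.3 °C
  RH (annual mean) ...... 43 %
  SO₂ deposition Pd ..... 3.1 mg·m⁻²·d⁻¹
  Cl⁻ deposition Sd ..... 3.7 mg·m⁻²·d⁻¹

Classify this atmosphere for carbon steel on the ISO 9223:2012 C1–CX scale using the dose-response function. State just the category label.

C2

carbon steel: T≤10 °C ⇒ hinge +0.150·(-0.3−10) = -1.5450
  Pd branch = 1.77·Pd^0.52·e^(0.02·RH+f) = 1.607 μm/a
  Cl⁻ term: 0.102·3.7^0.62·exp(0.033·43+0.04·-0.3) = 0.9374
  r_corr = 1.607 + 0.9374 = 2.544 μm/a
2.54 μm/a falls in (1.3, 25] for carbon steel → category C2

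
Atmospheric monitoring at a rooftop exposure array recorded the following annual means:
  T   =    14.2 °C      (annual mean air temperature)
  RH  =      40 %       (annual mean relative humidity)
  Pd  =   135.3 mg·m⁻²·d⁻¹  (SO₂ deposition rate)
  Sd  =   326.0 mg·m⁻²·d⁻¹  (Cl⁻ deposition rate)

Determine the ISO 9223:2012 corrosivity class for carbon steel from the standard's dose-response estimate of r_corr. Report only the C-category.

C4

carbon steel: T>10 °C ⇒ hinge -0.054·(14.2−10) = -0.2268
  sulphur-dioxide contribution → 40.29 μm/a
  chloride contribution → 24.36 μm/a
  ⇒ r_corr(carbon steel) = 64.65 μm/a
64.7 μm/a falls in (50, 80] for carbon steel → category C4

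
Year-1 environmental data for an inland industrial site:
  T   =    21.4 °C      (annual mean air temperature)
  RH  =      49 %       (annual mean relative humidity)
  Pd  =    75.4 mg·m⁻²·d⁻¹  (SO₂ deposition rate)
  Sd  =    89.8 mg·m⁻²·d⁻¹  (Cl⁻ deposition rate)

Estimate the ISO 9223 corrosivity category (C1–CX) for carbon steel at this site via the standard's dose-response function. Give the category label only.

C3

carbon steel: T>10 °C ⇒ hinge -0.054·(21.4−10) = -0.6156
  sulphur-dioxide contribution → 24.12 μm/a
  chloride contribution → 19.66 μm/a
  total first-year rate 43.79 μm/a
Category bounds: 25…50 μm/a bracket r_corr ⇒ C3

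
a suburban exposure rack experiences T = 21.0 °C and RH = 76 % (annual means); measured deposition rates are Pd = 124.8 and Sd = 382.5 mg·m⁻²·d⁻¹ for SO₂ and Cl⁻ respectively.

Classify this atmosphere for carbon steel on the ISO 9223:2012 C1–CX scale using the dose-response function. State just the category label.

C5

carbon steel: T>10 °C ⇒ hinge -0.054·(21.0−10) = -0.5940
  SO₂ term: 1.77·124.8^0.52·exp(0.02·76-0.5940) = 54.97
  Cl⁻ term: 0.102·382.5^0.62·exp(0.033·76+0.04·21.0) = 115.8
  r_corr = 54.97 + 115.8 = 170.8 μm/a
ISO 9223 Table 2 (carbon steel): 80 < 171 ≤ 200 μm/a ⇒ C5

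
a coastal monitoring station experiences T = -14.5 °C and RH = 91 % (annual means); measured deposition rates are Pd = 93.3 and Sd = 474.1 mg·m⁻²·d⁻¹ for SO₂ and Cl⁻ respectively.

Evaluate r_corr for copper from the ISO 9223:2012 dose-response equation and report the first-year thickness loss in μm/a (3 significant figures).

r_corr = 0.873 μm/a

copper: f(T) = +0.126·(T−10) [T≤10 °C] = -3.0870
  Pd branch = 0.0053·Pd^0.26·e^(0.059·RH+f) = 0.1689 μm/a
  Sd branch = 0.01025·Sd^0.27·e^(0.036·RH+0.049·T) = 0.7037 μm/a
  r_corr = 0.1689 + 0.7037 = 0.8726 μm/a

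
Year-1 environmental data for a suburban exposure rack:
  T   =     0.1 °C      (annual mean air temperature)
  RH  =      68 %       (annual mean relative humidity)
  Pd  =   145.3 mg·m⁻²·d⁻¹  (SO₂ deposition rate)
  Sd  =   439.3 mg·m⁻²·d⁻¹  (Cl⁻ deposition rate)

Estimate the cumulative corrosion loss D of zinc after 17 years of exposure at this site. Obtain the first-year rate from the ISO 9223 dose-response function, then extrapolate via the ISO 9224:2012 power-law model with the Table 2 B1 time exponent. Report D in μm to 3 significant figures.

zinc: T≤10 °C ⇒ hinge +0.038·(0.1−10) = -0.3762
  SO₂ term: 0.0129·145.3^0.44·exp(0.046·68-0.3762) = 1.807
  Cl⁻ term: 0.0175·439.3^0.57·exp(0.008·68+0.085·0.1) = 0.9758
  r_corr = 1.807 + 0.9758 = 2.783 μm/a
Power-law: D(17) = r_corr · 17^0.813
  D(17) = 2.783 × 17^0.813 = 2.783 × 10.01 = 27.86 μm

D(17) = 27.9 μm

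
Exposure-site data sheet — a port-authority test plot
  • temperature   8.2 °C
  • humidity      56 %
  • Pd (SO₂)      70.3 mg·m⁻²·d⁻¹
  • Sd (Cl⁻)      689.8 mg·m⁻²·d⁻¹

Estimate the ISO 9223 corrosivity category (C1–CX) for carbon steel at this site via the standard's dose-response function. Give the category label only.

carbon steel: temperature factor f = +0.150·(-1.8) = -0.2700
  sulphur-dioxide contribution → 37.8 μm/a
  chloride contribution → 51.72 μm/a
  ⇒ r_corr(carbon steel) = 89.52 μm/a
89.5 μm/a falls in (80, 200] for carbon steel → category C5

C5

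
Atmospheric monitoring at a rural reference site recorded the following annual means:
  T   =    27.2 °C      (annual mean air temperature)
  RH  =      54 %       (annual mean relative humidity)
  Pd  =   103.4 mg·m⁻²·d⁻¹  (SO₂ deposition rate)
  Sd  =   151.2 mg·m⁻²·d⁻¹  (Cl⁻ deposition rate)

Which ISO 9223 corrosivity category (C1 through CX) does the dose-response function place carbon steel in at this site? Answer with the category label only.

carbon steel: T>10 °C ⇒ hinge -0.054·(27.2−10) = -0.9288
  sulphur-dioxide contribution → 22.97 μm/a
  chloride contribution → 40.4 μm/a
  total first-year rate 63.37 μm/a
Category bounds: 50…80 μm/a bracket r_corr ⇒ C4

C4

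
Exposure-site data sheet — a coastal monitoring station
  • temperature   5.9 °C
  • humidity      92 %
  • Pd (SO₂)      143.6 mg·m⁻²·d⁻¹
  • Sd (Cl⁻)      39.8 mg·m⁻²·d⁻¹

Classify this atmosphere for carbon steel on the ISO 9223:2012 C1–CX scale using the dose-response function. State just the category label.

C5

carbon steel: f(T) = +0.150·(T−10) [T≤10 °C] = -0.6150
  Pd branch = 1.77·Pd^0.52·e^(0.02·RH+f) = 79.75 μm/a
  Sd branch = 0.102·Sd^0.62·e^(0.033·RH+0.04·T) = 26.4 μm/a
  sum: 79.75 + 26.4 → r_corr = 106.1 μm/a
106 μm/a falls in (80, 200] for carbon steel → category C5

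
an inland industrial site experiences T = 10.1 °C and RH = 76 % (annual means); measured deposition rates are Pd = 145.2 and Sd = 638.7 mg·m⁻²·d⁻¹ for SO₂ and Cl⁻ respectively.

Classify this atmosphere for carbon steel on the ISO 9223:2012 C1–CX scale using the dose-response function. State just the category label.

carbon steel: temperature factor f = -0.054·(0.1) = -0.0054
  sulphur-dioxide contribution → 107.1 μm/a
  chloride contribution → 102.9 μm/a
  ⇒ r_corr(carbon steel) = 210.1 μm/a
210 μm/a falls in (200, 700] for carbon steel → category CX

CX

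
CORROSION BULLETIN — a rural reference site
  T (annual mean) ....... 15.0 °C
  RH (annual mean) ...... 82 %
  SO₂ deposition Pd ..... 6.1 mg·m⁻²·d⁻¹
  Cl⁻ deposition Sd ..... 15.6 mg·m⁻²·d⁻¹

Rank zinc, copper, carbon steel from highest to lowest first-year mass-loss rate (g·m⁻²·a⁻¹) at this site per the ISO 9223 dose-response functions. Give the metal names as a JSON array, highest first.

["carbon steel", "copper", "zinc"]

zinc: temperature factor f = -0.071·(5.0) = -0.3550
  Pd branch = 0.0129·Pd^0.44·e^(0.046·RH+f) = 0.8712 μm/a
  Cl⁻ term: 0.0175·15.6^0.57·exp(0.008·82+0.085·15.0) = 0.5778
  r_corr = 0.8712 + 0.5778 = 1.449 μm/a
  mass loss = 1.449 μm/a × 7.14 g/cm³ = 10.35 g·m⁻²·a⁻¹
copper: f(T) = -0.080·(T−10) [T>10 °C] = -0.4000
  SO₂ term: 0.0053·6.1^0.26·exp(0.059·82-0.4000) = 0.7176
  Sd branch = 0.01025·Sd^0.27·e^(0.036·RH+0.049·T) = 0.8592 μm/a
  r_corr = 0.7176 + 0.8592 = 1.577 μm/a
  mass loss = 1.577 μm/a × 8.96 g/cm³ = 14.13 g·m⁻²·a⁻¹
carbon steel: f(T) = -0.054·(T−10) [T>10 °C] = -0.2700
  Pd branch = 1.77·Pd^0.52·e^(0.02·RH+f) = 17.84 μm/a
  Cl⁻ term: 0.102·15.6^0.62·exp(0.033·82+0.04·15.0) = 15.28
  sum: 17.84 + 15.28 → r_corr = 33.12 μm/a
  mass loss = 33.12 μm/a × 7.85 g/cm³ = 260 g·m⁻²·a⁻¹
Ordering by g·m⁻²·a⁻¹: carbon steel (260) > copper (14.1) > zinc (10.3)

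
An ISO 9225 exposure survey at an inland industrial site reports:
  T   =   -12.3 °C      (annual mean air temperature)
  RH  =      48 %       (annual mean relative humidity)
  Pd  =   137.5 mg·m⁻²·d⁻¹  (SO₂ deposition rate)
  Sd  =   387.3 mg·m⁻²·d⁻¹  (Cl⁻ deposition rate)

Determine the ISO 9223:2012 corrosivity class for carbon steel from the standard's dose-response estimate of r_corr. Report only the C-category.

carbon steel: T≤10 °C ⇒ hinge +0.150·(-12.3−10) = -3.3450
  Pd branch = 1.77·Pd^0.52·e^(0.02·RH+f) = 2.109 μm/a
  Sd branch = 0.102·Sd^0.62·e^(0.033·RH+0.04·T) = 12.23 μm/a
  r_corr = 2.109 + 12.23 = 14.34 μm/a
Category bounds: 1.3…25 μm/a bracket r_corr ⇒ C2

C2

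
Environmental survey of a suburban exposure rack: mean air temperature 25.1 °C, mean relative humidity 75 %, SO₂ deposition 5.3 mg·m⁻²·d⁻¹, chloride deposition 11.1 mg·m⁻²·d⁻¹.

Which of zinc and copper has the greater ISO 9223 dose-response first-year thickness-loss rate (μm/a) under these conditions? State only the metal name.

zinc

zinc: T>10 °C ⇒ hinge -0.071·(25.1−10) = -1.0721
  sulphur-dioxide contribution → 0.2897 μm/a
  chloride contribution → 1.062 μm/a
  total first-year rate 1.351 μm/a
copper: T>10 °C ⇒ hinge -0.080·(25.1−10) = -1.2080
  sulphur-dioxide contribution → 0.204 μm/a
  chloride contribution → 0.9993 μm/a
  total first-year rate 1.203 μm/a
Ordering by μm/a: zinc (1.35) > copper (1.2)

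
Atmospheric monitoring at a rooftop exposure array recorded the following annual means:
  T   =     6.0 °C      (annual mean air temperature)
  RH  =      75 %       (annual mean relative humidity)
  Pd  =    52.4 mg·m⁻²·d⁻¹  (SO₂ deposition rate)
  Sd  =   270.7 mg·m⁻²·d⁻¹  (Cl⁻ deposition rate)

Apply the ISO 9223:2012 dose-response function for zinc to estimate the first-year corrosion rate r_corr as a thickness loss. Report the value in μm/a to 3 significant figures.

r_corr = 3.29 μm/a

zinc: T≤10 °C ⇒ hinge +0.038·(6.0−10) = -0.1520
  Pd branch = 0.0129·Pd^0.44·e^(0.046·RH+f) = 1.993 μm/a
  Cl⁻ term: 0.0175·270.7^0.57·exp(0.008·75+0.085·6.0) = 1.293
  r_corr = 1.993 + 1.293 = 3.286 μm/a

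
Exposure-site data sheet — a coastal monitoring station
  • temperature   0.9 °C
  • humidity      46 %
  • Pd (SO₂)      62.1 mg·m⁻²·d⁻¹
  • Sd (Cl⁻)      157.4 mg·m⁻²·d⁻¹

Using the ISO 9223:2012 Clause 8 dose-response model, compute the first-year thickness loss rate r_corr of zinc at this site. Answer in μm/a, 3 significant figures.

zinc: T≤10 °C ⇒ hinge +0.038·(0.9−10) = -0.3458
  sulphur-dioxide contribution → 0.4659 μm/a
  chloride contribution → 0.4879 μm/a
  total first-year rate 0.9539 μm/a

r_corr = 0.954 μm/a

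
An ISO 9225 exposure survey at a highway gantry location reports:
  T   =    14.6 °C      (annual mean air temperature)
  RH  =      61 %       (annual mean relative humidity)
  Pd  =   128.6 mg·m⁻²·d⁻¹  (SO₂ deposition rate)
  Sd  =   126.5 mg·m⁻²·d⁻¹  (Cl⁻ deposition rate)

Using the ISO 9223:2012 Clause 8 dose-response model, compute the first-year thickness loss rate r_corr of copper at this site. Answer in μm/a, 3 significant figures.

r_corr = 1.17 μm/a

copper: T>10 °C ⇒ hinge -0.080·(14.6−10) = -0.3680
  sulphur-dioxide contribution → 0.4741 μm/a
  chloride contribution → 0.6961 μm/a
  total first-year rate 1.17 μm/a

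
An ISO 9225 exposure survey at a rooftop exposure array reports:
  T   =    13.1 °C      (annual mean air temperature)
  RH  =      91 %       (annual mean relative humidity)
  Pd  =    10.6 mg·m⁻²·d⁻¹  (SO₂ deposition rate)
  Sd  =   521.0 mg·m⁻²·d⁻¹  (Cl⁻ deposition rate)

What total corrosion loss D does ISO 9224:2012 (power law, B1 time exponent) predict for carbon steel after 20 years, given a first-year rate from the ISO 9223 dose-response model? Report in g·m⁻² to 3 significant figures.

carbon steel: temperature factor f = -0.054·(3.1) = -0.1674
  sulphur-dioxide contribution → 31.54 μm/a
  chloride contribution → 167.8 μm/a
  ⇒ r_corr(carbon steel) = 199.3 μm/a
Long-term exponent b (ISO 9224 Table 2, B1) = 0.523
  D(20) = 199.3 × 20^0.523 = 199.3 × 4.791 = 955.1 μm
  Mass loss = 955.1 μm × 7.85 g/cm³ = 7497 g·m⁻²

D(20) = 7.50e+03 g·m⁻²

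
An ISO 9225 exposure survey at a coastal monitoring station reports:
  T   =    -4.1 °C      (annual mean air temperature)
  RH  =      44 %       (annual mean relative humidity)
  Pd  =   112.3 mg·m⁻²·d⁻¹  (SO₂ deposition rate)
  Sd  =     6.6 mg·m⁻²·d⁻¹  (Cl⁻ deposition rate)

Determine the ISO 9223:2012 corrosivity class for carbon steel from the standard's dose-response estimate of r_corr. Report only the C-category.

C2

carbon steel: T≤10 °C ⇒ hinge +0.150·(-4.1−10) = -2.1150
  sulphur-dioxide contribution → 5.995 μm/a
  chloride contribution → 1.191 μm/a
  total first-year rate 7.187 μm/a
Category bounds: 1.3…25 μm/a bracket r_corr ⇒ C2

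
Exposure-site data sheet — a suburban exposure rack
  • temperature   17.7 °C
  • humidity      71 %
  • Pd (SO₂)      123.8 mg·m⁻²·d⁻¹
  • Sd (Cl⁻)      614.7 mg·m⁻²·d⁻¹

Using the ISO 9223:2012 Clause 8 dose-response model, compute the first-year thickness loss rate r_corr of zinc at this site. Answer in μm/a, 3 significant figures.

r_corr = 7.03 μm/a

zinc: T>10 °C ⇒ hinge -0.071·(17.7−10) = -0.5467
  sulphur-dioxide contribution → 1.631 μm/a
  chloride contribution → 5.403 μm/a
  total first-year rate 7.034 μm/a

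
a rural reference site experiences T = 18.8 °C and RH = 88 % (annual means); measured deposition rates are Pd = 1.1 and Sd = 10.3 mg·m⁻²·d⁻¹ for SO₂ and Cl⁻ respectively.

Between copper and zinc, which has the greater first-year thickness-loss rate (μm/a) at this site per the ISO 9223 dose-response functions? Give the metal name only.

copper: T>10 °C ⇒ hinge -0.080·(18.8−10) = -0.7040
  SO₂ term: 0.0053·1.1^0.26·exp(0.059·88-0.7040) = 0.4832
  Sd branch = 0.01025·Sd^0.27·e^(0.036·RH+0.049·T) = 1.148 μm/a
  r_corr = 0.4832 + 1.148 = 1.632 μm/a
zinc: temperature factor f = -0.071·(8.8) = -0.6248
  SO₂ term: 0.0129·1.1^0.44·exp(0.046·88-0.6248) = 0.4126
  Sd branch = 0.0175·Sd^0.57·e^(0.008·RH+0.085·T) = 0.6608 μm/a
  sum: 0.4126 + 0.6608 → r_corr = 1.073 μm/a
Ordering by μm/a: copper (1.63) > zinc (1.07)

copper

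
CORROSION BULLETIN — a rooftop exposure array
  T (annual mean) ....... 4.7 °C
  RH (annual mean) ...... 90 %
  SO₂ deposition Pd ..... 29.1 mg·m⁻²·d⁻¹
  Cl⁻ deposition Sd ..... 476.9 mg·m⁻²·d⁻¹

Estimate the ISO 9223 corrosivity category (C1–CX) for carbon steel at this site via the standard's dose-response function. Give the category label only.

C5

carbon steel: temperature factor f = +0.150·(-5.3) = -0.7950
  Pd branch = 1.77·Pd^0.52·e^(0.02·RH+f) = 27.9 μm/a
  Cl⁻ term: 0.102·476.9^0.62·exp(0.033·90+0.04·4.7) = 109.8
  r_corr = 27.9 + 109.8 = 137.7 μm/a
Category bounds: 80…200 μm/a bracket r_corr ⇒ C5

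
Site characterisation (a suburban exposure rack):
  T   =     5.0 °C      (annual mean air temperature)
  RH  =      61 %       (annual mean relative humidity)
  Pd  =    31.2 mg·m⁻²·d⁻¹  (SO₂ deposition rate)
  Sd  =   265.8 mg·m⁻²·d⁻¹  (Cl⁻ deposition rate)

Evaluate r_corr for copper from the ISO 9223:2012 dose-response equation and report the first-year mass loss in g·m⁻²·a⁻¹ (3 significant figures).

copper: f(T) = +0.126·(T−10) [T≤10 °C] = -0.6300
  Pd branch = 0.0053·Pd^0.26·e^(0.059·RH+f) = 0.2525 μm/a
  Cl⁻ term: 0.01025·265.8^0.27·exp(0.036·61+0.049·5.0) = 0.5315
  r_corr = 0.2525 + 0.5315 = 0.7839 μm/a
Convert to mass loss: 0.7839 μm/a × 8.96 g/cm³ = 7.024 g·m⁻²·a⁻¹

r_corr = 7.02 g·m⁻²·a⁻¹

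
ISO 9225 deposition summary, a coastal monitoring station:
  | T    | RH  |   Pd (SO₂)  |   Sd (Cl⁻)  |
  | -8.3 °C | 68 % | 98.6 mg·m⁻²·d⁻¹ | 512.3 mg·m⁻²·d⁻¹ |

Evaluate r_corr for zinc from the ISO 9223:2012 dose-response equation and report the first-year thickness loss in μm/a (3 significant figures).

r_corr = 1.63 μm/a

zinc: temperature factor f = +0.038·(-18.3) = -0.6954
  sulphur-dioxide contribution → 1.108 μm/a
  chloride contribution → 0.5216 μm/a
  ⇒ r_corr(zinc) = 1.629 μm/a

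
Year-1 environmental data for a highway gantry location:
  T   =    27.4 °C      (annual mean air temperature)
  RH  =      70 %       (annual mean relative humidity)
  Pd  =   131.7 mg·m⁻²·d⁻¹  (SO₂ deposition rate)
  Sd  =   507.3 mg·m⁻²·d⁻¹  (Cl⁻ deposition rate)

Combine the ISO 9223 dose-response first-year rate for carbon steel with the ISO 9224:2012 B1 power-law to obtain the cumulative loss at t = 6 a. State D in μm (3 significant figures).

D(6) = 464 μm

carbon steel: T>10 °C ⇒ hinge -0.054·(27.4−10) = -0.9396
  sulphur-dioxide contribution → 35.49 μm/a
  chloride contribution → 146.2 μm/a
  total first-year rate 181.7 μm/a
Long-term exponent b (ISO 9224 Table 2, B1) = 0.523
  D(6) = 181.7 × 6^0.523 = 181.7 × 2.553 = 463.9 μm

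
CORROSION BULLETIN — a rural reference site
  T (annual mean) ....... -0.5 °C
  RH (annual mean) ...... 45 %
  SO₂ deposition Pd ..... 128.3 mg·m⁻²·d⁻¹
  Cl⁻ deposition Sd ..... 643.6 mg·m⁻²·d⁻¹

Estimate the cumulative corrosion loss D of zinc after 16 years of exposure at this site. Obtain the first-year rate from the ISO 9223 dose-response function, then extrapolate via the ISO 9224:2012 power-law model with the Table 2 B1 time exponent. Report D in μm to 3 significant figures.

D(16) = 14.7 μm

zinc: temperature factor f = +0.038·(-10.5) = -0.3990
  sulphur-dioxide contribution → 0.5807 μm/a
  chloride contribution → 0.959 μm/a
  ⇒ r_corr(zinc) = 1.54 μm/a
Long-term exponent b (ISO 9224 Table 2, B1) = 0.813
  D(16) = 1.54 × 16^0.813 = 1.54 × 9.527 = 14.67 μm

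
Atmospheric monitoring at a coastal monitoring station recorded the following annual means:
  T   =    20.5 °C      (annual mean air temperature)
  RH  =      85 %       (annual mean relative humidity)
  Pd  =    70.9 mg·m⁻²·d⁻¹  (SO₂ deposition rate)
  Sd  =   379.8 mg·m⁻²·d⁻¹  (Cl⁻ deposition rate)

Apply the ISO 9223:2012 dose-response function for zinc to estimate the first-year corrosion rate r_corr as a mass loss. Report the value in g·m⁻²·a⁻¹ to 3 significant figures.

zinc: f(T) = -0.071·(T−10) [T>10 °C] = -0.7455
  SO₂ term: 0.0129·70.9^0.44·exp(0.046·85-0.7455) = 1.992
  Sd branch = 0.0175·Sd^0.57·e^(0.008·RH+0.085·T) = 5.827 μm/a
  r_corr = 1.992 + 5.827 = 7.819 μm/a
Convert to mass loss: 7.819 μm/a × 7.14 g/cm³ = 55.83 g·m⁻²·a⁻¹

r_corr = 55.8 g·m⁻²·a⁻¹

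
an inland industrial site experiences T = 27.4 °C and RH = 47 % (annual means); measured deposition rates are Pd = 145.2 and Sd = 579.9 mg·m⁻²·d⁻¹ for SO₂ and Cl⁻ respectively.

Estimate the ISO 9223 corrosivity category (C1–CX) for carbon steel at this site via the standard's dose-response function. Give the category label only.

C5

carbon steel: T>10 °C ⇒ hinge -0.054·(27.4−10) = -0.9396
  Pd branch = 1.77·Pd^0.52·e^(0.02·RH+f) = 23.57 μm/a
  Cl⁻ term: 0.102·579.9^0.62·exp(0.033·47+0.04·27.4) = 74.38
  sum: 23.57 + 74.38 → r_corr = 97.95 μm/a
Category bounds: 80…200 μm/a bracket r_corr ⇒ C5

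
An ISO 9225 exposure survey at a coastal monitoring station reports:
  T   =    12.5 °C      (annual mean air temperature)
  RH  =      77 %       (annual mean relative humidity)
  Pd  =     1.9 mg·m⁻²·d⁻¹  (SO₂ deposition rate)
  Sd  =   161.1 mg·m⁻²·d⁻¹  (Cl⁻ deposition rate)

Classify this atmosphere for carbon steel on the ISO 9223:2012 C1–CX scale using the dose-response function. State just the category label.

carbon steel: T>10 °C ⇒ hinge -0.054·(12.5−10) = -0.1350
  sulphur-dioxide contribution → 10.07 μm/a
  chloride contribution → 49.85 μm/a
  ⇒ r_corr(carbon steel) = 59.92 μm/a
ISO 9223 Table 2 (carbon steel): 50 < 59.9 ≤ 80 μm/a ⇒ C4

C4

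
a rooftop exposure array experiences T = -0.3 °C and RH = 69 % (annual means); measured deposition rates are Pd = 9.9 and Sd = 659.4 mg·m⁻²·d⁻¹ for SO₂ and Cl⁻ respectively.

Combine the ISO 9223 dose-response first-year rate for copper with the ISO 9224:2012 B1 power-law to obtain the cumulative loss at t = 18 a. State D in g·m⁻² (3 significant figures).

D(18) = 52.5 g·m⁻²

copper: temperature factor f = +0.126·(-10.3) = -1.2978
  Pd branch = 0.0053·Pd^0.26·e^(0.059·RH+f) = 0.154 μm/a
  Sd branch = 0.01025·Sd^0.27·e^(0.036·RH+0.049·T) = 0.6987 μm/a
  sum: 0.154 + 0.6987 → r_corr = 0.8527 μm/a
Power-law: D(18) = r_corr · 18^0.667
  D(18) = 0.8527 × 18^0.667 = 0.8527 × 6.875 = 5.862 μm
  Mass loss = 5.862 μm × 8.96 g/cm³ = 52.53 g·m⁻²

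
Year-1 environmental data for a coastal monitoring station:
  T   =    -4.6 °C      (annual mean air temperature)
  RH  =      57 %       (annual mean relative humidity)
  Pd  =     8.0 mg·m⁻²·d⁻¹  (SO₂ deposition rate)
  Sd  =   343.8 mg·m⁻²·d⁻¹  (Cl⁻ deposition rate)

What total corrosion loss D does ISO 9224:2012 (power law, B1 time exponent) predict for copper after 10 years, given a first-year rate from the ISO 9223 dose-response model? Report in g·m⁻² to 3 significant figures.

copper: T≤10 °C ⇒ hinge +0.126·(-4.6−10) = -1.8396
  Pd branch = 0.0053·Pd^0.26·e^(0.059·RH+f) = 0.04175 μm/a
  Cl⁻ term: 0.01025·343.8^0.27·exp(0.036·57+0.049·-4.6) = 0.3082
  r_corr = 0.04175 + 0.3082 = 0.3499 μm/a
Long-term exponent b (ISO 9224 Table 2, B1) = 0.667
  D(10) = 0.3499 × 10^0.667 = 0.3499 × 4.645 = 1.626 μm
  Mass loss = 1.626 μm × 8.96 g/cm³ = 14.56 g·m⁻²

D(10) = 14.6 g·m⁻²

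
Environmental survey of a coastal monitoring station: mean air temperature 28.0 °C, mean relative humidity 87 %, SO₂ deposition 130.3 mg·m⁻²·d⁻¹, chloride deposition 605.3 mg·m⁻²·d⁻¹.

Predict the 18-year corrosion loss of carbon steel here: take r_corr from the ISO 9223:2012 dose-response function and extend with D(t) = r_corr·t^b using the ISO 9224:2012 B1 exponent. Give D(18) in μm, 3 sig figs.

D(18) = 1.55e+03 μm

carbon steel: T>10 °C ⇒ hinge -0.054·(28.0−10) = -0.9720
  Pd branch = 1.77·Pd^0.52·e^(0.02·RH+f) = 48 μm/a
  Cl⁻ term: 0.102·605.3^0.62·exp(0.033·87+0.04·28.0) = 292.9
  sum: 48 + 292.9 → r_corr = 340.9 μm/a
ISO 9224: D(t) = r_corr · t^b with b = 0.523 (carbon steel, B1)
  D(18) = 340.9 × 18^0.523 = 340.9 × 4.534 = 1546 μm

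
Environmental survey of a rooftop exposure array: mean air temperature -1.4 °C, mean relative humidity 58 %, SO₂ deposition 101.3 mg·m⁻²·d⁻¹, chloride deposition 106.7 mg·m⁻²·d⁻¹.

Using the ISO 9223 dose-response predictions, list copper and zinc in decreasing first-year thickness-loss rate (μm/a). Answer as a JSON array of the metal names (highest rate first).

["zinc", "copper"]

copper: f(T) = +0.126·(T−10) [T≤10 °C] = -1.4364
  sulphur-dioxide contribution → 0.1283 μm/a
  chloride contribution → 0.2725 μm/a
  ⇒ r_corr(copper) = 0.4007 μm/a
zinc: temperature factor f = +0.038·(-11.4) = -0.4332
  sulphur-dioxide contribution → 0.9196 μm/a
  chloride contribution → 0.3539 μm/a
  total first-year rate 1.274 μm/a
Ordering by μm/a: zinc (1.27) > copper (0.401)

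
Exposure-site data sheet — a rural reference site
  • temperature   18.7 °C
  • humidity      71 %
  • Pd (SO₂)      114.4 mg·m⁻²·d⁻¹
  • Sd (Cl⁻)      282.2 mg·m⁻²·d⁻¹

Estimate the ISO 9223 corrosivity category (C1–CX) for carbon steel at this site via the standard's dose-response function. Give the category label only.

C5

carbon steel: T>10 °C ⇒ hinge -0.054·(18.7−10) = -0.4698
  SO₂ term: 1.77·114.4^0.52·exp(0.02·71-0.4698) = 53.83
  Cl⁻ term: 0.102·282.2^0.62·exp(0.033·71+0.04·18.7) = 74.19
  r_corr = 53.83 + 74.19 = 128 μm/a
128 μm/a falls in (80, 200] for carbon steel → category C5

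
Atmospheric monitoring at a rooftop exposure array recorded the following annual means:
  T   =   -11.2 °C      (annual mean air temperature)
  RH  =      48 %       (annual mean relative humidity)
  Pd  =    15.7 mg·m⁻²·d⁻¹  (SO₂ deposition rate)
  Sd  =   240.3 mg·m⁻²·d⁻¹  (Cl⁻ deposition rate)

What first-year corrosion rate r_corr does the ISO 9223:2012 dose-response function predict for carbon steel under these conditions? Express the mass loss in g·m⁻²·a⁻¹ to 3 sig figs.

r_corr = 80.9 g·m⁻²·a⁻¹

carbon steel: f(T) = +0.150·(T−10) [T≤10 °C] = -3.1800
  SO₂ term: 1.77·15.7^0.52·exp(0.02·48-3.1800) = 0.8048
  Sd branch = 0.102·Sd^0.62·e^(0.033·RH+0.04·T) = 9.507 μm/a
  sum: 0.8048 + 9.507 → r_corr = 10.31 μm/a
Convert to mass loss: 10.31 μm/a × 7.85 g/cm³ = 80.94 g·m⁻²·a⁻¹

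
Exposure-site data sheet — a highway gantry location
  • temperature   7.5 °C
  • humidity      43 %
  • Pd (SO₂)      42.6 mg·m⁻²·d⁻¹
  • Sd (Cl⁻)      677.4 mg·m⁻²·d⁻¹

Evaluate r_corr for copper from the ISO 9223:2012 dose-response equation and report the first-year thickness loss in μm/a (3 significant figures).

copper: T≤10 °C ⇒ hinge +0.126·(7.5−10) = -0.3150
  SO₂ term: 0.0053·42.6^0.26·exp(0.059·43-0.3150) = 0.1297
  Cl⁻ term: 0.01025·677.4^0.27·exp(0.036·43+0.049·7.5) = 0.4045
  sum: 0.1297 + 0.4045 → r_corr = 0.5342 μm/a

r_corr = 0.534 μm/a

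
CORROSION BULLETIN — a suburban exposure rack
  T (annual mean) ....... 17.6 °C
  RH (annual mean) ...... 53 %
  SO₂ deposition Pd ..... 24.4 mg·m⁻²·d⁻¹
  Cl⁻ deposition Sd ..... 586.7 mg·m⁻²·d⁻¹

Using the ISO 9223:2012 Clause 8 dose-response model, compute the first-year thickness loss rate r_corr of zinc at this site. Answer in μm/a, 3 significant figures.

r_corr = 4.87 μm/a

zinc: T>10 °C ⇒ hinge -0.071·(17.6−10) = -0.5396
  Pd branch = 0.0129·Pd^0.44·e^(0.046·RH+f) = 0.3512 μm/a
  Cl⁻ term: 0.0175·586.7^0.57·exp(0.008·53+0.085·17.6) = 4.517
  r_corr = 0.3512 + 4.517 = 4.868 μm/a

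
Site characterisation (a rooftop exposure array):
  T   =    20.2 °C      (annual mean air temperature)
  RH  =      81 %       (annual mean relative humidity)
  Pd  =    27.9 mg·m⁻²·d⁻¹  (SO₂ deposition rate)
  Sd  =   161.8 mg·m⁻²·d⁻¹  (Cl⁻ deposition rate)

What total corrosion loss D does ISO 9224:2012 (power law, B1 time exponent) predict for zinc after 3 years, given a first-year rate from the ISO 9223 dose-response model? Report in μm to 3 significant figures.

D(3) = 11.0 μm

zinc: f(T) = -0.071·(T−10) [T>10 °C] = -0.7242
  SO₂ term: 0.0129·27.9^0.44·exp(0.046·81-0.7242) = 1.123
  Cl⁻ term: 0.0175·161.8^0.57·exp(0.008·81+0.085·20.2) = 3.383
  sum: 1.123 + 3.383 → r_corr = 4.506 μm/a
Long-term exponent b (ISO 9224 Table 2, B1) = 0.813
  D(3) = 4.506 × 3^0.813 = 4.506 × 2.443 = 11.01 μm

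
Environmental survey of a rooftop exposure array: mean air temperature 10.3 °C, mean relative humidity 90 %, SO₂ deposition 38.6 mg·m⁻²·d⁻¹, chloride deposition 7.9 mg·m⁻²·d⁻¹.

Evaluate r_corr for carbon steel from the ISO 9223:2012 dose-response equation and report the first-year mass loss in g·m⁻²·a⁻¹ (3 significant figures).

r_corr = 638 g·m⁻²·a⁻¹

carbon steel: T>10 °C ⇒ hinge -0.054·(10.3−10) = -0.0162
  SO₂ term: 1.77·38.6^0.52·exp(0.02·90-0.0162) = 70.42
  Cl⁻ term: 0.102·7.9^0.62·exp(0.033·90+0.04·10.3) = 10.81
  sum: 70.42 + 10.81 → r_corr = 81.23 μm/a
Convert to mass loss: 81.23 μm/a × 7.85 g/cm³ = 637.7 g·m⁻²·a⁻¹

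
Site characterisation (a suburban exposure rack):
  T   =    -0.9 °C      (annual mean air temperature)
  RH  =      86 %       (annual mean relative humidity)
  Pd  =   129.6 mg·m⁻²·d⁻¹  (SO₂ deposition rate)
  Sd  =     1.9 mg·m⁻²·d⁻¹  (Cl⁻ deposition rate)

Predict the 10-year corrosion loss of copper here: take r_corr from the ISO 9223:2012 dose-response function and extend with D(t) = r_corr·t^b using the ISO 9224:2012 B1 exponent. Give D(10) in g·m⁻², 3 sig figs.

copper: T≤10 °C ⇒ hinge +0.126·(-0.9−10) = -1.3734
  Pd branch = 0.0053·Pd^0.26·e^(0.059·RH+f) = 0.7598 μm/a
  Sd branch = 0.01025·Sd^0.27·e^(0.036·RH+0.049·T) = 0.2579 μm/a
  sum: 0.7598 + 0.2579 → r_corr = 1.018 μm/a
Long-term exponent b (ISO 9224 Table 2, B1) = 0.667
  D(10) = 1.018 × 10^0.667 = 1.018 × 4.645 = 4.727 μm
  Mass loss = 4.727 μm × 8.96 g/cm³ = 42.36 g·m⁻²

D(10) = 42.4 g·m⁻²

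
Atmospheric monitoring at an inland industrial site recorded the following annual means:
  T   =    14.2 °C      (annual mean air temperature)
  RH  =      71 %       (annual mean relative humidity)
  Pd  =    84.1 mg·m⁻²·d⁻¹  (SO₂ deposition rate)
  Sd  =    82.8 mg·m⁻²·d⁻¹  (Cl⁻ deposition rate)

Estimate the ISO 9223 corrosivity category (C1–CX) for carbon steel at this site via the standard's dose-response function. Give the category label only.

carbon steel: f(T) = -0.054·(T−10) [T>10 °C] = -0.2268
  Pd branch = 1.77·Pd^0.52·e^(0.02·RH+f) = 58.49 μm/a
  Cl⁻ term: 0.102·82.8^0.62·exp(0.033·71+0.04·14.2) = 28.97
  r_corr = 58.49 + 28.97 = 87.46 μm/a
87.5 μm/a falls in (80, 200] for carbon steel → category C5

C5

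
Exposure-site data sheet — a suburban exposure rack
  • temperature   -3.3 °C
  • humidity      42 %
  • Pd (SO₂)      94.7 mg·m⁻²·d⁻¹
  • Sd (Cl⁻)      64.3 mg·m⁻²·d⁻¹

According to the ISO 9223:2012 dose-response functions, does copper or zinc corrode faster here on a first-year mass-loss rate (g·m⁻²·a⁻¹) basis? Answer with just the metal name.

copper: T≤10 °C ⇒ hinge +0.126·(-3.3−10) = -1.6758
  Pd branch = 0.0053·Pd^0.26·e^(0.059·RH+f) = 0.03859 μm/a
  Sd branch = 0.01025·Sd^0.27·e^(0.036·RH+0.049·T) = 0.1217 μm/a
  r_corr = 0.03859 + 0.1217 = 0.1603 μm/a
  mass loss = 0.1603 μm/a × 8.96 g/cm³ = 1.436 g·m⁻²·a⁻¹
zinc: temperature factor f = +0.038·(-13.3) = -0.5054
  Pd branch = 0.0129·Pd^0.44·e^(0.046·RH+f) = 0.3979 μm/a
  Sd branch = 0.0175·Sd^0.57·e^(0.008·RH+0.085·T) = 0.1985 μm/a
  r_corr = 0.3979 + 0.1985 = 0.5964 μm/a
  mass loss = 0.5964 μm/a × 7.14 g/cm³ = 4.258 g·m⁻²·a⁻¹
Ordering by g·m⁻²·a⁻¹: zinc (4.26) > copper (1.44)

zinc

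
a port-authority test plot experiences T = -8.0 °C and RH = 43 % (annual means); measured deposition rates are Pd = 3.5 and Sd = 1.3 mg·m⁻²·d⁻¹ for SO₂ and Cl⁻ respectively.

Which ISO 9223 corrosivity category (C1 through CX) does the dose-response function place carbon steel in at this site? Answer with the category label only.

carbon steel: T≤10 °C ⇒ hinge +0.150·(-8.0−10) = -2.7000
  SO₂ term: 1.77·3.5^0.52·exp(0.02·43-2.7000) = 0.5392
  Sd branch = 0.102·Sd^0.62·e^(0.033·RH+0.04·T) = 0.3602 μm/a
  sum: 0.5392 + 0.3602 → r_corr = 0.8994 μm/a
Category bounds: 0…1.3 μm/a bracket r_corr ⇒ C1

C1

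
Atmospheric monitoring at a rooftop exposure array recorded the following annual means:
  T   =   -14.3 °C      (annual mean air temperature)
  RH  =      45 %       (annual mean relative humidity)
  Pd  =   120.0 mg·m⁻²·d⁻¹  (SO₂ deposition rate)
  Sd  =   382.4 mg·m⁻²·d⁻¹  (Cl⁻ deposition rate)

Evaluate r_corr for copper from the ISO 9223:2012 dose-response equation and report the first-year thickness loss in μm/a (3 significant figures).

copper: temperature factor f = +0.126·(-24.3) = -3.0618
  Pd branch = 0.0053·Pd^0.26·e^(0.059·RH+f) = 0.01225 μm/a
  Sd branch = 0.01025·Sd^0.27·e^(0.036·RH+0.049·T) = 0.128 μm/a
  sum: 0.01225 + 0.128 → r_corr = 0.1403 μm/a

r_corr = 0.140 μm/a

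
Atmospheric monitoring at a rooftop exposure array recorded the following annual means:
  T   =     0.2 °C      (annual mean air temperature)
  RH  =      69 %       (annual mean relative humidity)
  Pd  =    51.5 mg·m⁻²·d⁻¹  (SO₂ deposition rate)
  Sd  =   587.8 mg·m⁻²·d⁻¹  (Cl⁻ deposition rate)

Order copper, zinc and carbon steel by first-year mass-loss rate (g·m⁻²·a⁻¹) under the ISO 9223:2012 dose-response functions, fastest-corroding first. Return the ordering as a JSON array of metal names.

["carbon steel", "zinc", "copper"]

copper: T≤10 °C ⇒ hinge +0.126·(0.2−10) = -1.2348
  Pd branch = 0.0053·Pd^0.26·e^(0.059·RH+f) = 0.2518 μm/a
  Sd branch = 0.01025·Sd^0.27·e^(0.036·RH+0.049·T) = 0.6942 μm/a
  sum: 0.2518 + 0.6942 → r_corr = 0.946 μm/a
  mass loss = 0.946 μm/a × 8.96 g/cm³ = 8.476 g·m⁻²·a⁻¹
zinc: T≤10 °C ⇒ hinge +0.038·(0.2−10) = -0.3724
  Pd branch = 0.0129·Pd^0.44·e^(0.046·RH+f) = 1.204 μm/a
  Cl⁻ term: 0.0175·587.8^0.57·exp(0.008·69+0.085·0.2) = 1.171
  r_corr = 1.204 + 1.171 = 2.375 μm/a
  mass loss = 2.375 μm/a × 7.14 g/cm³ = 16.96 g·m⁻²·a⁻¹
carbon steel: temperature factor f = +0.150·(-9.8) = -1.4700
  Pd branch = 1.77·Pd^0.52·e^(0.02·RH+f) = 12.56 μm/a
  Cl⁻ term: 0.102·587.8^0.62·exp(0.033·69+0.04·0.2) = 52.23
  r_corr = 12.56 + 52.23 = 64.79 μm/a
  mass loss = 64.79 μm/a × 7.85 g/cm³ = 508.6 g·m⁻²·a⁻¹
Ordering by g·m⁻²·a⁻¹: carbon steel (509) > zinc (17) > copper (8.48)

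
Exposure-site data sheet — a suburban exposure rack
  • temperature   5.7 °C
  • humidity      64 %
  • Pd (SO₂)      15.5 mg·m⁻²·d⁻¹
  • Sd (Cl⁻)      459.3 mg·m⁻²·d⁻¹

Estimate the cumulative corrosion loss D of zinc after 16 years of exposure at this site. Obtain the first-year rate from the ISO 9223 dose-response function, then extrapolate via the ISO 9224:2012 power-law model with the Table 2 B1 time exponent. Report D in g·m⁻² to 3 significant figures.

zinc: T≤10 °C ⇒ hinge +0.038·(5.7−10) = -0.1634
  SO₂ term: 0.0129·15.5^0.44·exp(0.046·64-0.1634) = 0.6949
  Cl⁻ term: 0.0175·459.3^0.57·exp(0.008·64+0.085·5.7) = 1.56
  r_corr = 0.6949 + 1.56 = 2.255 μm/a
Long-term exponent b (ISO 9224 Table 2, B1) = 0.813
  D(16) = 2.255 × 16^0.813 = 2.255 × 9.527 = 21.49 μm
  Mass loss = 21.49 μm × 7.14 g/cm³ = 153.4 g·m⁻²

D(16) = 153 g·m⁻²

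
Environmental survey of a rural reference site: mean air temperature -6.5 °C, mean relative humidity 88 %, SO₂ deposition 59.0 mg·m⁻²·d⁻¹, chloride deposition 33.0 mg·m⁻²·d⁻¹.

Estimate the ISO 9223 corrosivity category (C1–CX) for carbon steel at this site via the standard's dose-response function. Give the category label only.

C2

carbon steel: T≤10 °C ⇒ hinge +0.150·(-6.5−10) = -2.4750
  Pd branch = 1.77·Pd^0.52·e^(0.02·RH+f) = 7.216 μm/a
  Sd branch = 0.102·Sd^0.62·e^(0.033·RH+0.04·T) = 12.54 μm/a
  sum: 7.216 + 12.54 → r_corr = 19.76 μm/a
Category bounds: 1.3…25 μm/a bracket r_corr ⇒ C2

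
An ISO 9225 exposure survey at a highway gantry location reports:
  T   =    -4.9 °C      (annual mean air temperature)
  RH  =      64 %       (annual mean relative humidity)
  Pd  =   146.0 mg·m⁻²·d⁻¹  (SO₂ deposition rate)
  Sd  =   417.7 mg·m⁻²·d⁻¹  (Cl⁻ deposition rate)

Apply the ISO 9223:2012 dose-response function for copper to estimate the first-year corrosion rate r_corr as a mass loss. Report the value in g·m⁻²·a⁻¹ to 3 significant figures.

r_corr = 4.85 g·m⁻²·a⁻¹

copper: T≤10 °C ⇒ hinge +0.126·(-4.9−10) = -1.8774
  sulphur-dioxide contribution → 0.1293 μm/a
  chloride contribution → 0.4118 μm/a
  total first-year rate 0.5411 μm/a
Convert to mass loss: 0.5411 μm/a × 8.96 g/cm³ = 4.848 g·m⁻²·a⁻¹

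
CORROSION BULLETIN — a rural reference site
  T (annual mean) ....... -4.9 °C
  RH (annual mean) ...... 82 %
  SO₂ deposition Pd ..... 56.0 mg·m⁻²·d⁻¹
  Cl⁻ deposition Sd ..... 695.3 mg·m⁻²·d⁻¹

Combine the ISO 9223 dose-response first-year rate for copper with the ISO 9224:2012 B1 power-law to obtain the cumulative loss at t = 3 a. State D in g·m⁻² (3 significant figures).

copper: f(T) = +0.126·(T−10) [T≤10 °C] = -1.8774
  SO₂ term: 0.0053·56.0^0.26·exp(0.059·82-1.8774) = 0.2915
  Cl⁻ term: 0.01025·695.3^0.27·exp(0.036·82+0.049·-4.9) = 0.9034
  sum: 0.2915 + 0.9034 → r_corr = 1.195 μm/a
ISO 9224: D(t) = r_corr · t^b with b = 0.667 (copper, B1)
  D(3) = 1.195 × 3^0.667 = 1.195 × 2.081 = 2.486 μm
  Mass loss = 2.486 μm × 8.96 g/cm³ = 22.28 g·m⁻²

D(3) = 22.3 g·m⁻²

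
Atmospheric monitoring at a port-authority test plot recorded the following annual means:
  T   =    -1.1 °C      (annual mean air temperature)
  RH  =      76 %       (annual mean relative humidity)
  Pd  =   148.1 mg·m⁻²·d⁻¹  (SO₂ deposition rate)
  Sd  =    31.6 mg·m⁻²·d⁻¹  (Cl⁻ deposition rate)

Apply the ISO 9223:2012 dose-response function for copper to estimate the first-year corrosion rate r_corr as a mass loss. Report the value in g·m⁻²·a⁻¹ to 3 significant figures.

copper: T≤10 °C ⇒ hinge +0.126·(-1.1−10) = -1.3986
  SO₂ term: 0.0053·148.1^0.26·exp(0.059·76-1.3986) = 0.4252
  Cl⁻ term: 0.01025·31.6^0.27·exp(0.036·76+0.049·-1.1) = 0.3806
  sum: 0.4252 + 0.3806 → r_corr = 0.8058 μm/a
Convert to mass loss: 0.8058 μm/a × 8.96 g/cm³ = 7.22 g·m⁻²·a⁻¹

r_corr = 7.22 g·m⁻²·a⁻¹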